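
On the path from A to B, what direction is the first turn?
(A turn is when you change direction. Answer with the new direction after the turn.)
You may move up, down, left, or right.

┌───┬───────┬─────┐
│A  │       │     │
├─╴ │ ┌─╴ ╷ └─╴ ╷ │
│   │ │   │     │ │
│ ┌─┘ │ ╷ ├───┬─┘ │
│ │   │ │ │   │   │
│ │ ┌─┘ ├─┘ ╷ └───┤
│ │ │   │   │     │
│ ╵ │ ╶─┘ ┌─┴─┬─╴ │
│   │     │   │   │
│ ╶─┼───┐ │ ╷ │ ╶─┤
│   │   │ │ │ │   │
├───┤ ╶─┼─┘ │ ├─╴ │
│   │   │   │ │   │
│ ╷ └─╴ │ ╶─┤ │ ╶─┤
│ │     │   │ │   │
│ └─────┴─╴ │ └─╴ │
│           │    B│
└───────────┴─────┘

Directions: right, down, left, down, down, down, right, up, up, right, up, up, right, right, down, left, down, down, left, down, right, right, up, right, up, right, down, right, right, down, left, down, right, down, left, down, right, down
First turn direction: down

Solution:

┌───┬───────┬─────┐
│A ↓│↱ → ↓  │     │
├─╴ │ ┌─╴ ╷ └─╴ ╷ │
│↓ ↲│↑│↓ ↲│     │ │
│ ┌─┘ │ ╷ ├───┬─┘ │
│↓│↱ ↑│↓│ │↱ ↓│   │
│ │ ┌─┘ ├─┘ ╷ └───┤
│↓│↑│↓ ↲│↱ ↑│↳ → ↓│
│ ╵ │ ╶─┘ ┌─┴─┬─╴ │
│↳ ↑│↳ → ↑│   │↓ ↲│
│ ╶─┼───┐ │ ╷ │ ╶─┤
│   │   │ │ │ │↳ ↓│
├───┤ ╶─┼─┘ │ ├─╴ │
│   │   │   │ │↓ ↲│
│ ╷ └─╴ │ ╶─┤ │ ╶─┤
│ │     │   │ │↳ ↓│
│ └─────┴─╴ │ └─╴ │
│           │    B│
└───────────┴─────┘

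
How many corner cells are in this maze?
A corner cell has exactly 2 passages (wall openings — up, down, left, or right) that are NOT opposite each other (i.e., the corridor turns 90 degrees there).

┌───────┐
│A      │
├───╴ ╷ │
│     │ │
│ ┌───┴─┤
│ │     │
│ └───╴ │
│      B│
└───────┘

Counting corner cells (2 non-opposite passages):
Total corners: 6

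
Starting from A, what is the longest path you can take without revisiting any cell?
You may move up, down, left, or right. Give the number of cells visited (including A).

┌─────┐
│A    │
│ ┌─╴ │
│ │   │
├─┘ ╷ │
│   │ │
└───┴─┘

Finding longest simple path using DFS:
Start: (0, 0)
Longest path visits 7 cells
Path: A → right → right → down → left → down → left

Solution:

┌─────┐
│A → ↓│
│ ┌─╴ │
│ │↓ ↲│
├─┘ ╷ │
│B ↲│ │
└───┴─┘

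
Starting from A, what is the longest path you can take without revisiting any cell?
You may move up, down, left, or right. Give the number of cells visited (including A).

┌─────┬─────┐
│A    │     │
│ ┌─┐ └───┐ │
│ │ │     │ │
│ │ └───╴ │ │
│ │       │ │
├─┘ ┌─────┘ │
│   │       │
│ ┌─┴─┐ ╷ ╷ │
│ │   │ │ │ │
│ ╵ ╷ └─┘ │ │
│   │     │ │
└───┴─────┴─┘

Finding longest simple path using DFS:
Start: (0, 0)
Longest path visits 28 cells
Path: A → right → right → down → right → right → down → left → left → left → down → left → down → down → right → up → right → down → right → right → up → up → right → up → up → up → left → left

Solution:

┌─────┬─────┐
│A → ↓│B ← ↰│
│ ┌─┐ └───┐ │
│ │ │↳ → ↓│↑│
│ │ └───╴ │ │
│ │↓ ← ← ↲│↑│
├─┘ ┌─────┘ │
│↓ ↲│    ↱ ↑│
│ ┌─┴─┐ ╷ ╷ │
│↓│↱ ↓│ │↑│ │
│ ╵ ╷ └─┘ │ │
│↳ ↑│↳ → ↑│ │
└───┴─────┴─┘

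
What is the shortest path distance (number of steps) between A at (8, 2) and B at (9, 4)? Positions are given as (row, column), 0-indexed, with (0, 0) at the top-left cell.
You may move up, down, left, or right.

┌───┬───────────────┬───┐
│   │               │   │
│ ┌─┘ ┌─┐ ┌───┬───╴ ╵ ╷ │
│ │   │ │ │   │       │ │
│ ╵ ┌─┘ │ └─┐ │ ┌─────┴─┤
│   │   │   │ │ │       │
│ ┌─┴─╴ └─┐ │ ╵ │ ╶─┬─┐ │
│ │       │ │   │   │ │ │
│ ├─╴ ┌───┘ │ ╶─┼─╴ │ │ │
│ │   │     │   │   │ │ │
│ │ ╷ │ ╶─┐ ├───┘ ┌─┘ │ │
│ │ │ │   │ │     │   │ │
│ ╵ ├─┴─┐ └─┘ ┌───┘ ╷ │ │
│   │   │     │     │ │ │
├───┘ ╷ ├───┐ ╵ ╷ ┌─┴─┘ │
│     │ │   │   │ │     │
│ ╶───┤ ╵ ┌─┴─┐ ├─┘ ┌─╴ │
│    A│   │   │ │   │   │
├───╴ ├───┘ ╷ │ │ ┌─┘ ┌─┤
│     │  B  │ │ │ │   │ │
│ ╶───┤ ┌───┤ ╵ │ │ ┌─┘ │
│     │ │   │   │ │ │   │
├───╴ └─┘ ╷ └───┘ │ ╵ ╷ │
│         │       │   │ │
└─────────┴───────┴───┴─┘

Finding path from (8, 2) to (9, 4):
Path: (8,2) → (9,2) → (9,1) → (9,0) → (10,0) → (10,1) → (10,2) → (11,2) → (11,3) → (11,4) → (10,4) → (10,5) → (11,5) → (11,6) → (11,7) → (11,8) → (10,8) → (9,8) → (8,8) → (8,9) → (7,9) → (7,10) → (7,11) → (6,11) → (5,11) → (4,11) → (3,11) → (2,11) → (2,10) → (2,9) → (2,8) → (3,8) → (3,9) → (4,9) → (4,8) → (5,8) → (5,7) → (5,6) → (6,6) → (7,6) → (7,7) → (8,7) → (9,7) → (10,7) → (10,6) → (9,6) → (8,6) → (8,5) → (9,5) → (9,4)
Distance: 49 steps

Solution:

┌───┬───────────────┬───┐
│   │               │   │
│ ┌─┘ ┌─┐ ┌───┬───╴ ╵ ╷ │
│ │   │ │ │   │       │ │
│ ╵ ┌─┘ │ └─┐ │ ┌─────┴─┤
│   │   │   │ │ │↓ ← ← ↰│
│ ┌─┴─╴ └─┐ │ ╵ │ ╶─┬─┐ │
│ │       │ │   │↳ ↓│ │↑│
│ ├─╴ ┌───┘ │ ╶─┼─╴ │ │ │
│ │   │     │   │↓ ↲│ │↑│
│ │ ╷ │ ╶─┐ ├───┘ ┌─┘ │ │
│ │ │ │   │ │↓ ← ↲│   │↑│
│ ╵ ├─┴─┐ └─┘ ┌───┘ ╷ │ │
│   │   │    ↓│     │ │↑│
├───┘ ╷ ├───┐ ╵ ╷ ┌─┴─┘ │
│     │ │   │↳ ↓│ │↱ → ↑│
│ ╶───┤ ╵ ┌─┴─┐ ├─┘ ┌─╴ │
│    A│   │↓ ↰│↓│↱ ↑│   │
├───╴ ├───┘ ╷ │ │ ┌─┘ ┌─┤
│↓ ← ↲│  B ↲│↑│↓│↑│   │ │
│ ╶───┤ ┌───┤ ╵ │ │ ┌─┘ │
│↳ → ↓│ │↱ ↓│↑ ↲│↑│ │   │
├───╴ └─┘ ╷ └───┘ │ ╵ ╷ │
│    ↳ → ↑│↳ → → ↑│   │ │
└─────────┴───────┴───┴─┘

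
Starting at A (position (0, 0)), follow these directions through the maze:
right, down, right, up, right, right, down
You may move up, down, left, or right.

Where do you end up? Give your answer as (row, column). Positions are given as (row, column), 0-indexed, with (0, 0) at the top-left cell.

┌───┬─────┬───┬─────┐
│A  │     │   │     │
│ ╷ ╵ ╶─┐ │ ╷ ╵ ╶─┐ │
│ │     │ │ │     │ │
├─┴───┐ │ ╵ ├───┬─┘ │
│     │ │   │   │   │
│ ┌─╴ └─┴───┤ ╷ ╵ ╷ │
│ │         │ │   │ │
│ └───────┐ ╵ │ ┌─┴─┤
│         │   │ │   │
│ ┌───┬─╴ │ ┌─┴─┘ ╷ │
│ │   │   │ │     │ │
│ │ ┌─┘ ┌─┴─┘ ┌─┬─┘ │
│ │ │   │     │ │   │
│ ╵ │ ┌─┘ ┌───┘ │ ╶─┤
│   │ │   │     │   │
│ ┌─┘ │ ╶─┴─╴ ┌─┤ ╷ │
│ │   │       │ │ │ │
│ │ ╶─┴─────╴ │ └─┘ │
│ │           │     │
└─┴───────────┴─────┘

Following directions step by step:
Start: (0, 0)
  right: (0, 0) → (0, 1)
  down: (0, 1) → (1, 1)
  right: (1, 1) → (1, 2)
  up: (1, 2) → (0, 2)
  right: (0, 2) → (0, 3)
  right: (0, 3) → (0, 4)
  down: (0, 4) → (1, 4)
Final position: (1, 4)

Path taken:

┌───┬─────┬───┬─────┐
│A ↓│↱ → ↓│   │     │
│ ╷ ╵ ╶─┐ │ ╷ ╵ ╶─┐ │
│ │↳ ↑  │B│ │     │ │
├─┴───┐ │ ╵ ├───┬─┘ │
│     │ │   │   │   │
│ ┌─╴ └─┴───┤ ╷ ╵ ╷ │
│ │         │ │   │ │
│ └───────┐ ╵ │ ┌─┴─┤
│         │   │ │   │
│ ┌───┬─╴ │ ┌─┴─┘ ╷ │
│ │   │   │ │     │ │
│ │ ┌─┘ ┌─┴─┘ ┌─┬─┘ │
│ │ │   │     │ │   │
│ ╵ │ ┌─┘ ┌───┘ │ ╶─┤
│   │ │   │     │   │
│ ┌─┘ │ ╶─┴─╴ ┌─┤ ╷ │
│ │   │       │ │ │ │
│ │ ╶─┴─────╴ │ └─┘ │
│ │           │     │
└─┴───────────┴─────┘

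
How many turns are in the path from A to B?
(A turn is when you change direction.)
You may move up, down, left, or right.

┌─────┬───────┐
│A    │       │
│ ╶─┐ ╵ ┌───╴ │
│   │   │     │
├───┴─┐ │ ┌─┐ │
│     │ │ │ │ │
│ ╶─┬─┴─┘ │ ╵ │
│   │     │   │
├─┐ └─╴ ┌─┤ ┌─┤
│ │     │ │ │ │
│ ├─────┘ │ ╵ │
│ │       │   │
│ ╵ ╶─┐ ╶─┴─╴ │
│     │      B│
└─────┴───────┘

Directions: right, right, down, right, up, right, right, right, down, down, down, left, down, down, right, down
Number of turns: 9

Solution:

┌─────┬───────┐
│A → ↓│↱ → → ↓│
│ ╶─┐ ╵ ┌───╴ │
│   │↳ ↑│    ↓│
├───┴─┐ │ ┌─┐ │
│     │ │ │ │↓│
│ ╶─┬─┴─┘ │ ╵ │
│   │     │↓ ↲│
├─┐ └─╴ ┌─┤ ┌─┤
│ │     │ │↓│ │
│ ├─────┘ │ ╵ │
│ │       │↳ ↓│
│ ╵ ╶─┐ ╶─┴─╴ │
│     │      B│
└─────┴───────┘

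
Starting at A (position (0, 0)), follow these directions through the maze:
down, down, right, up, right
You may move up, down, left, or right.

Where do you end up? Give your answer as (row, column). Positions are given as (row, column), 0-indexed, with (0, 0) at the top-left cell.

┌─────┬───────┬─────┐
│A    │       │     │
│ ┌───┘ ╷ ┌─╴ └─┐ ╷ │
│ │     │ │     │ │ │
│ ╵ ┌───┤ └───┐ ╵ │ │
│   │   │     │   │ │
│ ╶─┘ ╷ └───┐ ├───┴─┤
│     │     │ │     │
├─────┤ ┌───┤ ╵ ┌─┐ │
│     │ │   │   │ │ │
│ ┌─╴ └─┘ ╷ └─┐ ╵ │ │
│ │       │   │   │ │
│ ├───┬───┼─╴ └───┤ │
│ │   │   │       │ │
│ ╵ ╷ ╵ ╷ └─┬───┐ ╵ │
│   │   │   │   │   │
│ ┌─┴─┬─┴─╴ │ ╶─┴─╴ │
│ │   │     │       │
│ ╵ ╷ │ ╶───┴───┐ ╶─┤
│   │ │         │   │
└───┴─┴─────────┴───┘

Following directions step by step:
Start: (0, 0)
  down: (0, 0) → (1, 0)
  down: (1, 0) → (2, 0)
  right: (2, 0) → (2, 1)
  up: (2, 1) → (1, 1)
  right: (1, 1) → (1, 2)
Final position: (1, 2)

Path taken:

┌─────┬───────┬─────┐
│A    │       │     │
│ ┌───┘ ╷ ┌─╴ └─┐ ╷ │
│↓│↱ B  │ │     │ │ │
│ ╵ ┌───┤ └───┐ ╵ │ │
│↳ ↑│   │     │   │ │
│ ╶─┘ ╷ └───┐ ├───┴─┤
│     │     │ │     │
├─────┤ ┌───┤ ╵ ┌─┐ │
│     │ │   │   │ │ │
│ ┌─╴ └─┘ ╷ └─┐ ╵ │ │
│ │       │   │   │ │
│ ├───┬───┼─╴ └───┤ │
│ │   │   │       │ │
│ ╵ ╷ ╵ ╷ └─┬───┐ ╵ │
│   │   │   │   │   │
│ ┌─┴─┬─┴─╴ │ ╶─┴─╴ │
│ │   │     │       │
│ ╵ ╷ │ ╶───┴───┐ ╶─┤
│   │ │         │   │
└───┴─┴─────────┴───┘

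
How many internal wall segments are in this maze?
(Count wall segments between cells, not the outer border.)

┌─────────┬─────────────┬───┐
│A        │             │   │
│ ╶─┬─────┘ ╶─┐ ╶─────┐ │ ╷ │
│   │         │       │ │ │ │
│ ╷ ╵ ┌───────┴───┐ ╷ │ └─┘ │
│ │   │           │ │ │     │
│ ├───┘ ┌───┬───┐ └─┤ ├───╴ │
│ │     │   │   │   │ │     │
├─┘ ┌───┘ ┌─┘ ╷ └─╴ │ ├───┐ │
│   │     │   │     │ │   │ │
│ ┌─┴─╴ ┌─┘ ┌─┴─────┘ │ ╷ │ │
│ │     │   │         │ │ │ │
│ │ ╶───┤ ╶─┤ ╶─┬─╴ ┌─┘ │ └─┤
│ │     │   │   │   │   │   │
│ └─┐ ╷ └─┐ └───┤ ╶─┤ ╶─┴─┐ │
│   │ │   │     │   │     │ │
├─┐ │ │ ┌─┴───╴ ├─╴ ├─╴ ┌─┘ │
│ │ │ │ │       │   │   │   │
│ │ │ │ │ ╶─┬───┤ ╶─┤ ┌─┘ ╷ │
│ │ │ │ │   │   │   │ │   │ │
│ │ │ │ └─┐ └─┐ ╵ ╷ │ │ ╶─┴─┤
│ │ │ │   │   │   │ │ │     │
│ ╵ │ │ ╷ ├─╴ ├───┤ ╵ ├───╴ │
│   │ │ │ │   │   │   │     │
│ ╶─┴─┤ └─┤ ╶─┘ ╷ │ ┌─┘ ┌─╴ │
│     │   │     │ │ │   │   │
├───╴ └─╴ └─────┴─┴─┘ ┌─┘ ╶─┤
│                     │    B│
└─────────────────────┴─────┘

Counting internal wall segments:
Total internal walls: 169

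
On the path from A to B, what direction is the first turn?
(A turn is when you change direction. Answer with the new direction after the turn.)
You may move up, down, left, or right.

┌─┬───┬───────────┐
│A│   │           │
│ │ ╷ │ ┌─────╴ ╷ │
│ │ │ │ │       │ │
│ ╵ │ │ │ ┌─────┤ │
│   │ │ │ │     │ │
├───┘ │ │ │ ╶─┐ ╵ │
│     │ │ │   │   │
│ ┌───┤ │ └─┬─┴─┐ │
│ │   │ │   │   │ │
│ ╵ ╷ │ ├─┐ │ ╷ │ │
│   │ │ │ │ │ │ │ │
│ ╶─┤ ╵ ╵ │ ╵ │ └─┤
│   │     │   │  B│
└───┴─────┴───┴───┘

Directions: down, down, right, up, up, right, down, down, down, left, left, down, down, right, up, right, down, down, right, up, up, up, up, up, up, right, right, right, right, down, left, left, left, down, down, down, right, down, down, right, up, up, right, down, down, right
First turn direction: right

Solution:

┌─┬───┬───────────┐
│A│↱ ↓│↱ → → → ↓  │
│ │ ╷ │ ┌─────╴ ╷ │
│↓│↑│↓│↑│↓ ← ← ↲│ │
│ ╵ │ │ │ ┌─────┤ │
│↳ ↑│↓│↑│↓│     │ │
├───┘ │ │ │ ╶─┐ ╵ │
│↓ ← ↲│↑│↓│   │   │
│ ┌───┤ │ └─┬─┴─┐ │
│↓│↱ ↓│↑│↳ ↓│↱ ↓│ │
│ ╵ ╷ │ ├─┐ │ ╷ │ │
│↳ ↑│↓│↑│ │↓│↑│↓│ │
│ ╶─┤ ╵ ╵ │ ╵ │ └─┤
│   │↳ ↑  │↳ ↑│↳ B│
└───┴─────┴───┴───┘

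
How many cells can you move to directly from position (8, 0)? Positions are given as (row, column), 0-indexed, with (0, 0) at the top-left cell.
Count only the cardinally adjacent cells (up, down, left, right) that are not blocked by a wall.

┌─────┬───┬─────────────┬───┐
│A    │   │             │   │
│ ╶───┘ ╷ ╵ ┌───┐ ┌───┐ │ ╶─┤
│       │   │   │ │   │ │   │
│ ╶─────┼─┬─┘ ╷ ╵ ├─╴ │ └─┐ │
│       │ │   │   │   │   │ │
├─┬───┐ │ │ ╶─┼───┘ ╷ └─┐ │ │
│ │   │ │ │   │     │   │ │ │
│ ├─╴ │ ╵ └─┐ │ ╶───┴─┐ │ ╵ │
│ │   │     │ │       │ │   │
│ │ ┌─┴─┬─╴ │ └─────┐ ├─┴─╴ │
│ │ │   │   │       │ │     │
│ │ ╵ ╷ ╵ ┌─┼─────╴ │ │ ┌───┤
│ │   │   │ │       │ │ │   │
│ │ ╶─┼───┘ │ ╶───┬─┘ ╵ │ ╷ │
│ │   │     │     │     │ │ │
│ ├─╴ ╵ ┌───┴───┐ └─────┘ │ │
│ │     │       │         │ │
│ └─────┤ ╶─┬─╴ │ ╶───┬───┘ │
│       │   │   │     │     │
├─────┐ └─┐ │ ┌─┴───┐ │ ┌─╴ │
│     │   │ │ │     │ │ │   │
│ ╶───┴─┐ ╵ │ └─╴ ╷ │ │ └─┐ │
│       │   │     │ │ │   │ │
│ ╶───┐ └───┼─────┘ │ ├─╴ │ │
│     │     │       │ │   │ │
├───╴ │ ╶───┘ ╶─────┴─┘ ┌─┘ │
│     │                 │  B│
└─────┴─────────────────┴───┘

Checking passable neighbors of (8, 0):
Neighbors: (7, 0), (9, 0)
Count: 2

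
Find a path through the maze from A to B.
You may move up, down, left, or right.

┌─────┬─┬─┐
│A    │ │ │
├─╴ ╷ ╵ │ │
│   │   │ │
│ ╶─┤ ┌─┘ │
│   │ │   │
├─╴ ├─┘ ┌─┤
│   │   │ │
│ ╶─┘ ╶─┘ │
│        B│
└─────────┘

Finding the shortest path through the maze:
Path length: 12 steps
Directions: right → down → left → down → right → down → left → down → right → right → right → right

Solution:

┌─────┬─┬─┐
│A ↓  │ │ │
├─╴ ╷ ╵ │ │
│↓ ↲│   │ │
│ ╶─┤ ┌─┘ │
│↳ ↓│ │   │
├─╴ ├─┘ ┌─┤
│↓ ↲│   │ │
│ ╶─┘ ╶─┘ │
│↳ → → → B│
└─────────┘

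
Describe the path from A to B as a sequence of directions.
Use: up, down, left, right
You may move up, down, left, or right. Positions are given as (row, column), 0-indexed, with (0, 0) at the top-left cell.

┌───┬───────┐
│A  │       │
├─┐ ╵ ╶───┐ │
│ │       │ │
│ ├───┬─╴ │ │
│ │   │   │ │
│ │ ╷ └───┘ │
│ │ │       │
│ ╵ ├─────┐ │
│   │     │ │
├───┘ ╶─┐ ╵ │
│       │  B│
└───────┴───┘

Finding the path and converting it to directions:
Path through cells: (0,0) → (0,1) → (1,1) → (1,2) → (0,2) → (0,3) → (0,4) → (0,5) → (1,5) → (2,5) → (3,5) → (4,5) → (5,5)
Directions: right, down, right, up, right, right, right, down, down, down, down, down

Solution:

┌───┬───────┐
│A ↓│↱ → → ↓│
├─┐ ╵ ╶───┐ │
│ │↳ ↑    │↓│
│ ├───┬─╴ │ │
│ │   │   │↓│
│ │ ╷ └───┘ │
│ │ │      ↓│
│ ╵ ├─────┐ │
│   │     │↓│
├───┘ ╶─┐ ╵ │
│       │  B│
└───────┴───┘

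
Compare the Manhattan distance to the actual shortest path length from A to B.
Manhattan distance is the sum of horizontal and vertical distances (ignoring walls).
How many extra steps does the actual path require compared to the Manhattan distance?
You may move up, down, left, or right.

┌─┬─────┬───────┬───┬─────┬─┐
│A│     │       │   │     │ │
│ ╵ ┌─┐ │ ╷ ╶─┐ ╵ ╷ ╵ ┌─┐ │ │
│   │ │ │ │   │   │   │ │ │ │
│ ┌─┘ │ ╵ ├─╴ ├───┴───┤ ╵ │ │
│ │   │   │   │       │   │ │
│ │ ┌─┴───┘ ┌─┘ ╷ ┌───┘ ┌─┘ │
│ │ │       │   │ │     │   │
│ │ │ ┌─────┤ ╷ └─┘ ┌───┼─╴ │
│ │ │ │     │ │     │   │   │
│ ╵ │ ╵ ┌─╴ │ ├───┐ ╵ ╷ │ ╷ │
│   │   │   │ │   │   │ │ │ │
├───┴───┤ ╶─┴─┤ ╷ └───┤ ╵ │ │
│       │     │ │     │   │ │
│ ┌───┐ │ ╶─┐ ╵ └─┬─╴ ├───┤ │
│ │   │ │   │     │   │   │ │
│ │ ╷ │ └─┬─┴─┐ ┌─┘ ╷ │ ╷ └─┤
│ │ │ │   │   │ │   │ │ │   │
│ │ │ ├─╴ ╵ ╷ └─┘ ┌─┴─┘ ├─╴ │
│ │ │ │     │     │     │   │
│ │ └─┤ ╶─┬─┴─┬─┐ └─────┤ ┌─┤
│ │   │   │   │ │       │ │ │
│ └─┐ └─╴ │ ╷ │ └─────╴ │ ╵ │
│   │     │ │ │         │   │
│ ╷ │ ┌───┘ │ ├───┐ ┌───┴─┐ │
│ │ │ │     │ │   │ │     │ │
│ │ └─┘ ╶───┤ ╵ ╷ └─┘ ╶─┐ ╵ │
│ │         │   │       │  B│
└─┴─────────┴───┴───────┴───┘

Manhattan distance: |13 - 0| + |13 - 0| = 26
Actual path length: 86
Extra steps: 86 - 26 = 60

Solution:

┌─┬─────┬───────┬───┬─────┬─┐
│A│↱ → ↓│↱ ↓    │   │     │ │
│ ╵ ┌─┐ │ ╷ ╶─┐ ╵ ╷ ╵ ┌─┐ │ │
│↳ ↑│ │↓│↑│↳ ↓│   │   │ │ │ │
│ ┌─┘ │ ╵ ├─╴ ├───┴───┤ ╵ │ │
│ │   │↳ ↑│↓ ↲│       │   │ │
│ │ ┌─┴───┘ ┌─┘ ╷ ┌───┘ ┌─┘ │
│ │ │↓ ← ← ↲│   │ │     │   │
│ │ │ ┌─────┤ ╷ └─┘ ┌───┼─╴ │
│ │ │↓│↱ → ↓│ │     │   │   │
│ ╵ │ ╵ ┌─╴ │ ├───┐ ╵ ╷ │ ╷ │
│   │↳ ↑│↓ ↲│ │↱ ↓│   │ │ │ │
├───┴───┤ ╶─┴─┤ ╷ └───┤ ╵ │ │
│↓ ← ← ↰│↳ → ↓│↑│↳ → ↓│   │ │
│ ┌───┐ │ ╶─┐ ╵ └─┬─╴ ├───┤ │
│↓│   │↑│   │↳ ↑  │↓ ↲│   │ │
│ │ ╷ │ └─┬─┴─┐ ┌─┘ ╷ │ ╷ └─┤
│↓│ │ │↑ ↰│↓ ↰│ │↓ ↲│ │ │   │
│ │ │ ├─╴ ╵ ╷ └─┘ ┌─┴─┘ ├─╴ │
│↓│ │ │  ↑ ↲│↑ ← ↲│     │   │
│ │ └─┤ ╶─┬─┴─┬─┐ └─────┤ ┌─┤
│↓│   │   │↱ ↓│ │       │ │ │
│ └─┐ └─╴ │ ╷ │ └─────╴ │ ╵ │
│↳ ↓│     │↑│↓│         │   │
│ ╷ │ ┌───┘ │ ├───┐ ┌───┴─┐ │
│ │↓│ │↱ → ↑│↓│↱ ↓│ │↱ → ↓│ │
│ │ └─┘ ╶───┤ ╵ ╷ └─┘ ╶─┐ ╵ │
│ │↳ → ↑    │↳ ↑│↳ → ↑  │↳ B│
└─┴─────────┴───┴───────┴───┘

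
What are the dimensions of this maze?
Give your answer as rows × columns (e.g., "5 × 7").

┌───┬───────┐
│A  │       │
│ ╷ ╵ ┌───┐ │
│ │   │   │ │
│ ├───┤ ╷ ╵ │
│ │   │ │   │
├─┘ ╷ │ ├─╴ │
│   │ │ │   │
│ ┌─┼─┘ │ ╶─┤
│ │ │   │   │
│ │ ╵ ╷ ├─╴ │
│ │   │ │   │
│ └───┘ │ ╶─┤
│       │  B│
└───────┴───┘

Counting the maze dimensions:
Rows (vertical): 7
Columns (horizontal): 6
Dimensions: 7 × 6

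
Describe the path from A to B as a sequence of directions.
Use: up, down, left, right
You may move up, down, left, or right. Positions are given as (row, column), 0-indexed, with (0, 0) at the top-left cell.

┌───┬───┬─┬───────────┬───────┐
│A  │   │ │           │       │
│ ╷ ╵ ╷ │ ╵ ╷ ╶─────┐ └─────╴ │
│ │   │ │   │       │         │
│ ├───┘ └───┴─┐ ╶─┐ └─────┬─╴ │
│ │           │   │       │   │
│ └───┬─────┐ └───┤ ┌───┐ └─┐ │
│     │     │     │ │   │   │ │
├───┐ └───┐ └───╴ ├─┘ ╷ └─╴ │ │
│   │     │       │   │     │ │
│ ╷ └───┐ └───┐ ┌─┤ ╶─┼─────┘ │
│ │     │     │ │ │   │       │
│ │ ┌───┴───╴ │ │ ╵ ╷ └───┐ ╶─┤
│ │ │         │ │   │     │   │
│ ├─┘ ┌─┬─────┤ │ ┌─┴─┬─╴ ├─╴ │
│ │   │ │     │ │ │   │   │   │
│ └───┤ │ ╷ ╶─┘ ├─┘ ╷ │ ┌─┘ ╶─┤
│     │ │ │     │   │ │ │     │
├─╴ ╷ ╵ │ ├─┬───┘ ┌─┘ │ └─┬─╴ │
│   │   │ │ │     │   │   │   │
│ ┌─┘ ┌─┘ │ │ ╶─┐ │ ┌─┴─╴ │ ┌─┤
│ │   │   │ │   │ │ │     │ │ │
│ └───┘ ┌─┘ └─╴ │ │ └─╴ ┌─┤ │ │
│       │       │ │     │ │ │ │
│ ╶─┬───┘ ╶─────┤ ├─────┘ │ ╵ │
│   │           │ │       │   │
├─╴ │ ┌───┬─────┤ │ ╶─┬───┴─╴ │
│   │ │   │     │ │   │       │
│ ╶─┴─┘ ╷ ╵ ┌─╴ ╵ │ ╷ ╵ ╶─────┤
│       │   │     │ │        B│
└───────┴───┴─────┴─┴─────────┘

Finding the path and converting it to directions:
Path through cells: (0,0) → (0,1) → (1,1) → (1,2) → (0,2) → (0,3) → (1,3) → (2,3) → (2,4) → (2,5) → (2,6) → (3,6) → (3,7) → (3,8) → (4,8) → (4,7) → (5,7) → (6,7) → (7,7) → (8,7) → (8,6) → (8,5) → (7,5) → (7,4) → (8,4) → (9,4) → (10,4) → (10,3) → (11,3) → (11,2) → (11,1) → (11,0) → (12,0) → (12,1) → (13,1) → (13,0) → (14,0) → (14,1) → (14,2) → (14,3) → (13,3) → (13,4) → (14,4) → (14,5) → (13,5) → (13,6) → (13,7) → (14,7) → (14,8) → (13,8) → (12,8) → (11,8) → (10,8) → (9,8) → (8,8) → (8,9) → (7,9) → (7,10) → (8,10) → (9,10) → (9,9) → (10,9) → (11,9) → (11,10) → (11,11) → (10,11) → (10,12) → (9,12) → (9,11) → (8,11) → (7,11) → (7,12) → (6,12) → (6,11) → (6,10) → (5,10) → (5,9) → (4,9) → (4,10) → (3,10) → (3,11) → (4,11) → (4,12) → (4,13) → (3,13) → (3,12) → (2,12) → (2,11) → (2,10) → (2,9) → (1,9) → (1,8) → (1,7) → (1,6) → (0,6) → (0,7) → (0,8) → (0,9) → (0,10) → (1,10) → (1,11) → (1,12) → (1,13) → (1,14) → (2,14) → (3,14) → (4,14) → (5,14) → (5,13) → (6,13) → (6,14) → (7,14) → (7,13) → (8,13) → (8,14) → (9,14) → (9,13) → (10,13) → (11,13) → (12,13) → (12,14) → (13,14) → (13,13) → (13,12) → (13,11) → (14,11) → (14,12) → (14,13) → (14,14)
Directions: right, down, right, up, right, down, down, right, right, right, down, right, right, down, left, down, down, down, down, left, left, up, left, down, down, down, left, down, left, left, left, down, right, down, left, down, right, right, right, up, right, down, right, up, right, right, down, right, up, up, up, up, up, up, right, up, right, down, down, left, down, down, right, right, up, right, up, left, up, up, right, up, left, left, up, left, up, right, up, right, down, right, right, up, left, up, left, left, left, up, left, left, left, up, right, right, right, right, down, right, right, right, right, down, down, down, down, left, down, right, down, left, down, right, down, left, down, down, down, right, down, left, left, left, down, right, right, right

Solution:

┌───┬───┬─┬───────────┬───────┐
│A ↓│↱ ↓│ │  ↱ → → → ↓│       │
│ ╷ ╵ ╷ │ ╵ ╷ ╶─────┐ └─────╴ │
│ │↳ ↑│↓│   │↑ ← ← ↰│↳ → → → ↓│
│ ├───┘ └───┴─┐ ╶─┐ └─────┬─╴ │
│ │    ↳ → → ↓│   │↑ ← ← ↰│  ↓│
│ └───┬─────┐ └───┤ ┌───┐ └─┐ │
│     │     │↳ → ↓│ │↱ ↓│↑ ↰│↓│
├───┐ └───┐ └───╴ ├─┘ ╷ └─╴ │ │
│   │     │    ↓ ↲│↱ ↑│↳ → ↑│↓│
│ ╷ └───┐ └───┐ ┌─┤ ╶─┼─────┘ │
│ │     │     │↓│ │↑ ↰│    ↓ ↲│
│ │ ┌───┴───╴ │ │ ╵ ╷ └───┐ ╶─┤
│ │ │         │↓│   │↑ ← ↰│↳ ↓│
│ ├─┘ ┌─┬─────┤ │ ┌─┴─┬─╴ ├─╴ │
│ │   │ │↓ ↰  │↓│ │↱ ↓│↱ ↑│↓ ↲│
│ └───┤ │ ╷ ╶─┘ ├─┘ ╷ │ ┌─┘ ╶─┤
│     │ │↓│↑ ← ↲│↱ ↑│↓│↑│  ↳ ↓│
├─╴ ╷ ╵ │ ├─┬───┘ ┌─┘ │ └─┬─╴ │
│   │   │↓│ │    ↑│↓ ↲│↑ ↰│↓ ↲│
│ ┌─┘ ┌─┘ │ │ ╶─┐ │ ┌─┴─╴ │ ┌─┤
│ │   │↓ ↲│ │   │↑│↓│  ↱ ↑│↓│ │
│ └───┘ ┌─┘ └─╴ │ │ └─╴ ┌─┤ │ │
│↓ ← ← ↲│       │↑│↳ → ↑│ │↓│ │
│ ╶─┬───┘ ╶─────┤ ├─────┘ │ ╵ │
│↳ ↓│           │↑│       │↳ ↓│
├─╴ │ ┌───┬─────┤ │ ╶─┬───┴─╴ │
│↓ ↲│ │↱ ↓│↱ → ↓│↑│   │↓ ← ← ↲│
│ ╶─┴─┘ ╷ ╵ ┌─╴ ╵ │ ╷ ╵ ╶─────┤
│↳ → → ↑│↳ ↑│  ↳ ↑│ │  ↳ → → B│
└───────┴───┴─────┴─┴─────────┘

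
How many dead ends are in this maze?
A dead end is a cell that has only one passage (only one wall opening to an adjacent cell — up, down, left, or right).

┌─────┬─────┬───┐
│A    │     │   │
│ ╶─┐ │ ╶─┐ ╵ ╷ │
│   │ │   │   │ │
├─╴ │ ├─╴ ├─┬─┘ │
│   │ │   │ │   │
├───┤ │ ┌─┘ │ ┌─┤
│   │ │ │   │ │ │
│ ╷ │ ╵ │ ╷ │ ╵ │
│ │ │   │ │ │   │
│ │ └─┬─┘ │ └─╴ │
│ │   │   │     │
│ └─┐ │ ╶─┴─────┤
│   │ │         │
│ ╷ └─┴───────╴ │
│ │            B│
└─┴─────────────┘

Checking each cell for number of passages:

Dead ends found at positions:
  (2, 0)
  (2, 5)
  (3, 7)
  (6, 2)
  (7, 0)
Total dead ends: 5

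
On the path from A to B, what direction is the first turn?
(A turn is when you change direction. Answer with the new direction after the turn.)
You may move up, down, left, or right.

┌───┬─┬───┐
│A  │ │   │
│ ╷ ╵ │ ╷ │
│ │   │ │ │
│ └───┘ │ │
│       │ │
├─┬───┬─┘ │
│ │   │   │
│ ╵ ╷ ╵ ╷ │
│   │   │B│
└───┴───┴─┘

Directions: down, down, right, right, right, up, up, right, down, down, down, down
First turn direction: right

Solution:

┌───┬─┬───┐
│A  │ │↱ ↓│
│ ╷ ╵ │ ╷ │
│↓│   │↑│↓│
│ └───┘ │ │
│↳ → → ↑│↓│
├─┬───┬─┘ │
│ │   │  ↓│
│ ╵ ╷ ╵ ╷ │
│   │   │B│
└───┴───┴─┘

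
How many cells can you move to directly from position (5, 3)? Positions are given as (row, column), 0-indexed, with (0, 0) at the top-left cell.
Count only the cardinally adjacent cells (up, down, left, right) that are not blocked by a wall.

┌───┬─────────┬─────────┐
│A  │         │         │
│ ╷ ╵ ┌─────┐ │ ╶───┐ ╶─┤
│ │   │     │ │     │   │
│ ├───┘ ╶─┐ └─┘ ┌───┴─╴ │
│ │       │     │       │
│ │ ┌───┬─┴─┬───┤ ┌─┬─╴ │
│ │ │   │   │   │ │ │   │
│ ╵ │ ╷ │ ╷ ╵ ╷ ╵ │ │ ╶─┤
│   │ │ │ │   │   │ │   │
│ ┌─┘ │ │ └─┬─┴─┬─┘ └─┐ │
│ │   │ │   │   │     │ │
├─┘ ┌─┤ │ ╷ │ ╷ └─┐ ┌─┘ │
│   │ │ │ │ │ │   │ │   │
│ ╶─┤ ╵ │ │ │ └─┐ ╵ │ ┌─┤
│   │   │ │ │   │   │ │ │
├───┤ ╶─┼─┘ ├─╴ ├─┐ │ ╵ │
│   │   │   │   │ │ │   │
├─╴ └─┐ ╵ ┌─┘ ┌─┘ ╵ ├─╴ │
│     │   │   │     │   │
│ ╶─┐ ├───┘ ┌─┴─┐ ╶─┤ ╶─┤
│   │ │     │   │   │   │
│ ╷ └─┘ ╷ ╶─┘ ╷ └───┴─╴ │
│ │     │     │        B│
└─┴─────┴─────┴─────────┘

Checking passable neighbors of (5, 3):
Neighbors: (4, 3), (6, 3)
Count: 2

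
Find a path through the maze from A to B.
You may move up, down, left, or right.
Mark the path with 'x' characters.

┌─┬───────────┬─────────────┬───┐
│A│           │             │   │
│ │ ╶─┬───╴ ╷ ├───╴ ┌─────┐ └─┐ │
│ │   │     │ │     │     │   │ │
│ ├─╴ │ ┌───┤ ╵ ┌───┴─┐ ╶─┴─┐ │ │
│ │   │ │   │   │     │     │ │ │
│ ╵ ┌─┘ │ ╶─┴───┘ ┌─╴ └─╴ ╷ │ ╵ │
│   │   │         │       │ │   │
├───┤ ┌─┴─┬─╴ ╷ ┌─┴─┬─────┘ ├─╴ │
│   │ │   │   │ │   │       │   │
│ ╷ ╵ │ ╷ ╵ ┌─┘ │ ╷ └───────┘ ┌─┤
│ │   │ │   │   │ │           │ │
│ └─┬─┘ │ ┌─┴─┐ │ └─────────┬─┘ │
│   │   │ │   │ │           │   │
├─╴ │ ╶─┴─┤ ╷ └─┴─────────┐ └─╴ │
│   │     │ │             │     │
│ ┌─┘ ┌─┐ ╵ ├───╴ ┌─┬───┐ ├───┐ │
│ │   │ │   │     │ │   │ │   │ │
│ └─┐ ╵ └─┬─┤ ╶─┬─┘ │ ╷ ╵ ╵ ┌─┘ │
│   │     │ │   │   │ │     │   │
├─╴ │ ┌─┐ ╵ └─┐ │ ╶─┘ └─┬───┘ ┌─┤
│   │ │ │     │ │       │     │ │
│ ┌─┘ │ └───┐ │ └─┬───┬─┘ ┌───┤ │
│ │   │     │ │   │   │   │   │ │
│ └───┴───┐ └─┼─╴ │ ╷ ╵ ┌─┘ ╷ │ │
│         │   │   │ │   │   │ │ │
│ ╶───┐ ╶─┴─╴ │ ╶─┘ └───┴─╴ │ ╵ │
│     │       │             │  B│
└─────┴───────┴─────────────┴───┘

Finding the shortest path through the maze:
Path length: 74 steps
Directions: down → down → down → right → up → right → up → left → up → right → right → right → right → right → down → down → right → up → right → right → up → right → right → right → right → down → right → down → down → right → down → left → down → left → left → left → left → left → up → left → down → down → right → right → right → right → right → down → right → right → down → down → left → down → left → left → down → left → down → left → up → left → down → down → right → right → right → right → up → up → right → down → down → right

Solution:

┌─┬───────────┬─────────────┬───┐
│A│x x x x x x│    x x x x x│   │
│ │ ╶─┬───╴ ╷ ├───╴ ┌─────┐ └─┐ │
│x│x x│     │x│x x x│     │x x│ │
│ ├─╴ │ ┌───┤ ╵ ┌───┴─┐ ╶─┴─┐ │ │
│x│x x│ │   │x x│     │     │x│ │
│ ╵ ┌─┘ │ ╶─┴───┘ ┌─╴ └─╴ ╷ │ ╵ │
│x x│   │         │       │ │x x│
├───┤ ┌─┴─┬─╴ ╷ ┌─┴─┬─────┘ ├─╴ │
│   │ │   │   │ │x x│       │x x│
│ ╷ ╵ │ ╷ ╵ ┌─┘ │ ╷ └───────┘ ┌─┤
│ │   │ │   │   │x│x x x x x x│ │
│ └─┬─┘ │ ┌─┴─┐ │ └─────────┬─┘ │
│   │   │ │   │ │x x x x x x│   │
├─╴ │ ╶─┴─┤ ╷ └─┴─────────┐ └─╴ │
│   │     │ │             │x x x│
│ ┌─┘ ┌─┐ ╵ ├───╴ ┌─┬───┐ ├───┐ │
│ │   │ │   │     │ │   │ │   │x│
│ └─┐ ╵ └─┬─┤ ╶─┬─┘ │ ╷ ╵ ╵ ┌─┘ │
│   │     │ │   │   │ │     │x x│
├─╴ │ ┌─┐ ╵ └─┐ │ ╶─┘ └─┬───┘ ┌─┤
│   │ │ │     │ │       │x x x│ │
│ ┌─┘ │ └───┐ │ └─┬───┬─┘ ┌───┤ │
│ │   │     │ │   │x x│x x│x x│ │
│ └───┴───┐ └─┼─╴ │ ╷ ╵ ┌─┘ ╷ │ │
│         │   │   │x│x x│  x│x│ │
│ ╶───┐ ╶─┴─╴ │ ╶─┘ └───┴─╴ │ ╵ │
│     │       │    x x x x x│x B│
└─────┴───────┴─────────────┴───┘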